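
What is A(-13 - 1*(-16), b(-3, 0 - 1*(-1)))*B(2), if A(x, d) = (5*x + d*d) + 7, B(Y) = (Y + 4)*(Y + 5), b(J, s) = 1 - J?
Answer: 1596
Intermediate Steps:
B(Y) = (4 + Y)*(5 + Y)
A(x, d) = 7 + d² + 5*x (A(x, d) = (5*x + d²) + 7 = (d² + 5*x) + 7 = 7 + d² + 5*x)
A(-13 - 1*(-16), b(-3, 0 - 1*(-1)))*B(2) = (7 + (1 - 1*(-3))² + 5*(-13 - 1*(-16)))*(20 + 2² + 9*2) = (7 + (1 + 3)² + 5*(-13 + 16))*(20 + 4 + 18) = (7 + 4² + 5*3)*42 = (7 + 16 + 15)*42 = 38*42 = 1596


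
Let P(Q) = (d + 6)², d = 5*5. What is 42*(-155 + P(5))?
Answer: 33852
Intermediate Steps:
d = 25
P(Q) = 961 (P(Q) = (25 + 6)² = 31² = 961)
42*(-155 + P(5)) = 42*(-155 + 961) = 42*806 = 33852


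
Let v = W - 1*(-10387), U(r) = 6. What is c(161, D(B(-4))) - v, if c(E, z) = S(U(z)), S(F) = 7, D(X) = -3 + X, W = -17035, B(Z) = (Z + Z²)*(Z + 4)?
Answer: 6655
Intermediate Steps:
B(Z) = (4 + Z)*(Z + Z²) (B(Z) = (Z + Z²)*(4 + Z) = (4 + Z)*(Z + Z²))
c(E, z) = 7
v = -6648 (v = -17035 - 1*(-10387) = -17035 + 10387 = -6648)
c(161, D(B(-4))) - v = 7 - 1*(-6648) = 7 + 6648 = 6655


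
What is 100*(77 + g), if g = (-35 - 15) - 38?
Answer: -1100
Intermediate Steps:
g = -88 (g = -50 - 38 = -88)
100*(77 + g) = 100*(77 - 88) = 100*(-11) = -1100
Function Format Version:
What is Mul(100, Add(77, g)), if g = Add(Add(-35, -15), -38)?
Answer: -1100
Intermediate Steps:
g = -88 (g = Add(-50, -38) = -88)
Mul(100, Add(77, g)) = Mul(100, Add(77, -88)) = Mul(100, -11) = -1100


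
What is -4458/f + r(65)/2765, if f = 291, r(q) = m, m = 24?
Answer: -4106462/268205 ≈ -15.311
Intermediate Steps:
r(q) = 24
-4458/f + r(65)/2765 = -4458/291 + 24/2765 = -4458*1/291 + 24*(1/2765) = -1486/97 + 24/2765 = -4106462/268205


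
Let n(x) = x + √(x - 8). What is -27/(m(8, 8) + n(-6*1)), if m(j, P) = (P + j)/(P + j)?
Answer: 45/13 + 9*I*√14/13 ≈ 3.4615 + 2.5904*I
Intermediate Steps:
m(j, P) = 1
n(x) = x + √(-8 + x)
-27/(m(8, 8) + n(-6*1)) = -27/(1 + (-6*1 + √(-8 - 6*1))) = -27/(1 + (-6 + √(-8 - 6))) = -27/(1 + (-6 + √(-14))) = -27/(1 + (-6 + I*√14)) = -27/(-5 + I*√14)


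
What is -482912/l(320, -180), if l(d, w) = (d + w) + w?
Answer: 60364/5 ≈ 12073.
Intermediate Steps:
l(d, w) = d + 2*w
-482912/l(320, -180) = -482912/(320 + 2*(-180)) = -482912/(320 - 360) = -482912/(-40) = -482912*(-1/40) = 60364/5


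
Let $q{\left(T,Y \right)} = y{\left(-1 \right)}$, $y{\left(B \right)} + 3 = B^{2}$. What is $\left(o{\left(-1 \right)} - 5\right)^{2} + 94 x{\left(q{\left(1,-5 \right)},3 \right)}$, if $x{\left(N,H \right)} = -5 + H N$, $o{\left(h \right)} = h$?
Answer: $-998$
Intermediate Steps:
$y{\left(B \right)} = -3 + B^{2}$
$q{\left(T,Y \right)} = -2$ ($q{\left(T,Y \right)} = -3 + \left(-1\right)^{2} = -3 + 1 = -2$)
$\left(o{\left(-1 \right)} - 5\right)^{2} + 94 x{\left(q{\left(1,-5 \right)},3 \right)} = \left(-1 - 5\right)^{2} + 94 \left(-5 + 3 \left(-2\right)\right) = \left(-6\right)^{2} + 94 \left(-5 - 6\right) = 36 + 94 \left(-11\right) = 36 - 1034 = -998$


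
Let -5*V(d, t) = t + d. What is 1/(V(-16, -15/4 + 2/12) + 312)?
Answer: 12/3791 ≈ 0.0031654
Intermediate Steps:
V(d, t) = -d/5 - t/5 (V(d, t) = -(t + d)/5 = -(d + t)/5 = -d/5 - t/5)
1/(V(-16, -15/4 + 2/12) + 312) = 1/((-⅕*(-16) - (-15/4 + 2/12)/5) + 312) = 1/((16/5 - (-15*¼ + 2*(1/12))/5) + 312) = 1/((16/5 - (-15/4 + ⅙)/5) + 312) = 1/((16/5 - ⅕*(-43/12)) + 312) = 1/((16/5 + 43/60) + 312) = 1/(47/12 + 312) = 1/(3791/12) = 12/3791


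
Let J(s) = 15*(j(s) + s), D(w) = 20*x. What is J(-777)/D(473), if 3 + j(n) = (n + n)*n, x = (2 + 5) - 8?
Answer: -1810017/2 ≈ -9.0501e+5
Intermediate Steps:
x = -1 (x = 7 - 8 = -1)
j(n) = -3 + 2*n² (j(n) = -3 + (n + n)*n = -3 + (2*n)*n = -3 + 2*n²)
D(w) = -20 (D(w) = 20*(-1) = -20)
J(s) = -45 + 15*s + 30*s² (J(s) = 15*((-3 + 2*s²) + s) = 15*(-3 + s + 2*s²) = -45 + 15*s + 30*s²)
J(-777)/D(473) = (-45 + 15*(-777) + 30*(-777)²)/(-20) = (-45 - 11655 + 30*603729)*(-1/20) = (-45 - 11655 + 18111870)*(-1/20) = 18100170*(-1/20) = -1810017/2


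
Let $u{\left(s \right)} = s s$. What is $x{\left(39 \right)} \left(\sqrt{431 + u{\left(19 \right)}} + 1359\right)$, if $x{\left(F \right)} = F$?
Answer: $53001 + 234 \sqrt{22} \approx 54099.0$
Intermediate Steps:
$u{\left(s \right)} = s^{2}$
$x{\left(39 \right)} \left(\sqrt{431 + u{\left(19 \right)}} + 1359\right) = 39 \left(\sqrt{431 + 19^{2}} + 1359\right) = 39 \left(\sqrt{431 + 361} + 1359\right) = 39 \left(\sqrt{792} + 1359\right) = 39 \left(6 \sqrt{22} + 1359\right) = 39 \left(1359 + 6 \sqrt{22}\right) = 53001 + 234 \sqrt{22}$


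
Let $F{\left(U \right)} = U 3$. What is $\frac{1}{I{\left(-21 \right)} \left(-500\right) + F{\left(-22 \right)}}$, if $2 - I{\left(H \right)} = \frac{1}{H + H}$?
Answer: $- \frac{21}{22636} \approx -0.00092773$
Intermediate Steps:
$I{\left(H \right)} = 2 - \frac{1}{2 H}$ ($I{\left(H \right)} = 2 - \frac{1}{H + H} = 2 - \frac{1}{2 H}$)
$F{\left(U \right)} = 3 U$
$\frac{1}{I{\left(-21 \right)} \left(-500\right) + F{\left(-22 \right)}} = \frac{1}{\left(2 - \frac{1}{2 \left(-21\right)}\right) \left(-500\right) + 3 \left(-22\right)} = \frac{1}{\left(2 - - \frac{1}{42}\right) \left(-500\right) - 66} = \frac{1}{\left(2 + \frac{1}{42}\right) \left(-500\right) - 66} = \frac{1}{\frac{85}{42} \left(-500\right) - 66} = \frac{1}{- \frac{21250}{21} - 66} = \frac{1}{- \frac{22636}{21}} = - \frac{21}{22636}$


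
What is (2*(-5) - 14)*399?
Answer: -9576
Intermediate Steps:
(2*(-5) - 14)*399 = (-10 - 14)*399 = -24*399 = -9576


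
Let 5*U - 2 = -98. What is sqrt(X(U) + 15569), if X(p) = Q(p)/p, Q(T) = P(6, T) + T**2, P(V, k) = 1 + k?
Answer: sqrt(223930770)/120 ≈ 124.70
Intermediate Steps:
U = -96/5 (U = 2/5 + (1/5)*(-98) = 2/5 - 98/5 = -96/5 ≈ -19.200)
Q(T) = 1 + T + T**2 (Q(T) = (1 + T) + T**2 = 1 + T + T**2)
X(p) = (1 + p + p**2)/p
sqrt(X(U) + 15569) = sqrt((1 - 96/5 + 1/(-96/5)) + 15569) = sqrt((1 - 96/5 - 5/96) + 15569) = sqrt(-8761/480 + 15569) = sqrt(7464359/480) = sqrt(223930770)/120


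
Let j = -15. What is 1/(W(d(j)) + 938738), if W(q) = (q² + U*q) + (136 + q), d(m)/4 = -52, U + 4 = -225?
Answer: 1/1029562 ≈ 9.7129e-7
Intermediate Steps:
U = -229 (U = -4 - 225 = -229)
d(m) = -208 (d(m) = 4*(-52) = -208)
W(q) = 136 + q² - 228*q (W(q) = (q² - 229*q) + (136 + q) = 136 + q² - 228*q)
1/(W(d(j)) + 938738) = 1/((136 + (-208)² - 228*(-208)) + 938738) = 1/((136 + 43264 + 47424) + 938738) = 1/(90824 + 938738) = 1/1029562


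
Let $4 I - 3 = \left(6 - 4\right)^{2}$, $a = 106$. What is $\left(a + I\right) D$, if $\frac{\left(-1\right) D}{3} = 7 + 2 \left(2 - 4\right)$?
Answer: $- \frac{3879}{4} \approx -969.75$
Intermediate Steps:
$I = \frac{7}{4}$ ($I = \frac{3}{4} + \frac{\left(6 - 4\right)^{2}}{4} = \frac{3}{4} + \frac{2^{2}}{4} = \frac{3}{4} + \frac{1}{4} \cdot 4 = \frac{3}{4} + 1 = \frac{7}{4} \approx 1.75$)
$D = -9$ ($D = - 3 \left(7 + 2 \left(2 - 4\right)\right) = - 3 \left(7 + 2 \left(-2\right)\right) = - 3 \left(7 - 4\right) = \left(-3\right) 3 = -9$)
$\left(a + I\right) D = \left(106 + \frac{7}{4}\right) \left(-9\right) = \frac{431}{4} \left(-9\right) = - \frac{3879}{4}$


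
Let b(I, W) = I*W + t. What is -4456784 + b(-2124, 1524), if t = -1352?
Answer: -7695112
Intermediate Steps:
b(I, W) = -1352 + I*W (b(I, W) = I*W - 1352 = -1352 + I*W)
-4456784 + b(-2124, 1524) = -4456784 + (-1352 - 2124*1524) = -4456784 + (-1352 - 3236976) = -4456784 - 3238328 = -7695112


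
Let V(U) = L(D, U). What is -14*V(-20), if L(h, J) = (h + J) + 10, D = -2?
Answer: 168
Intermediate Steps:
L(h, J) = 10 + J + h (L(h, J) = (J + h) + 10 = 10 + J + h)
V(U) = 8 + U (V(U) = 10 + U - 2 = 8 + U)
-14*V(-20) = -14*(8 - 20) = -14*(-12) = -1*(-168) = 168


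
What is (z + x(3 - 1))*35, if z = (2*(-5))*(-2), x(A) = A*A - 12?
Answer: 420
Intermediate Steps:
x(A) = -12 + A**2 (x(A) = A**2 - 12 = -12 + A**2)
z = 20 (z = -10*(-2) = 20)
(z + x(3 - 1))*35 = (20 + (-12 + (3 - 1)**2))*35 = (20 + (-12 + 2**2))*35 = (20 + (-12 + 4))*35 = (20 - 8)*35 = 12*35 = 420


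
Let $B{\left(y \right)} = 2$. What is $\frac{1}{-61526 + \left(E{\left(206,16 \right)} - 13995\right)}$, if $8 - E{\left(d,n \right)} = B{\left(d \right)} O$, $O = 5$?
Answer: $- \frac{1}{75523} \approx -1.3241 \cdot 10^{-5}$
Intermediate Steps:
$E{\left(d,n \right)} = -2$ ($E{\left(d,n \right)} = 8 - 2 \cdot 5 = 8 - 10 = -2$)
$\frac{1}{-61526 + \left(E{\left(206,16 \right)} - 13995\right)} = \frac{1}{-61526 - 13997} = \frac{1}{-75523} = - \frac{1}{75523}$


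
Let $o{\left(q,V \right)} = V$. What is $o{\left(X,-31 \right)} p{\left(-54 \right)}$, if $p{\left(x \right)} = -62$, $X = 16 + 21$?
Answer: $1922$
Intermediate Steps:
$X = 37$
$o{\left(X,-31 \right)} p{\left(-54 \right)} = \left(-31\right) \left(-62\right) = 1922$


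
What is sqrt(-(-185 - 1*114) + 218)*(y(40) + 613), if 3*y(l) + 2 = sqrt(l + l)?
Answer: sqrt(517)*(1837 + 4*sqrt(5))/3 ≈ 13991.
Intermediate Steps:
y(l) = -2/3 + sqrt(2)*sqrt(l)/3 (y(l) = -2/3 + sqrt(l + l)/3 = -2/3 + sqrt(2*l)/3 = -2/3 + (sqrt(2)*sqrt(l))/3 = -2/3 + sqrt(2)*sqrt(l)/3)
sqrt(-(-185 - 1*114) + 218)*(y(40) + 613) = sqrt(-(-185 - 1*114) + 218)*((-2/3 + sqrt(2)*sqrt(40)/3) + 613) = sqrt(-(-185 - 114) + 218)*((-2/3 + sqrt(2)*(2*sqrt(10))/3) + 613) = sqrt(-1*(-299) + 218)*((-2/3 + 4*sqrt(5)/3) + 613) = sqrt(299 + 218)*(1837/3 + 4*sqrt(5)/3) = sqrt(517)*(1837/3 + 4*sqrt(5)/3)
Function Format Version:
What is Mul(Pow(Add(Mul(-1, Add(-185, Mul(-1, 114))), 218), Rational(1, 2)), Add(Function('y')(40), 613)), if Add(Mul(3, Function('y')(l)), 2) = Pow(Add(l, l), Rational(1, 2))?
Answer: Mul(Rational(1, 3), Pow(517, Rational(1, 2)), Add(1837, Mul(4, Pow(5, Rational(1, 2))))) ≈ 13991.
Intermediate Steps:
Function('y')(l) = Add(Rational(-2, 3), Mul(Rational(1, 3), Pow(2, Rational(1, 2)), Pow(l, Rational(1, 2)))) (Function('y')(l) = Add(Rational(-2, 3), Mul(Rational(1, 3), Pow(Add(l, l), Rational(1, 2)))) = Add(Rational(-2, 3), Mul(Rational(1, 3), Pow(Mul(2, l), Rational(1, 2)))) = Add(Rational(-2, 3), Mul(Rational(1, 3), Mul(Pow(2, Rational(1, 2)), Pow(l, Rational(1, 2))))) = Add(Rational(-2, 3), Mul(Rational(1, 3), Pow(2, Rational(1, 2)), Pow(l, Rational(1, 2)))))
Mul(Pow(Add(Mul(-1, Add(-185, Mul(-1, 114))), 218), Rational(1, 2)), Add(Function('y')(40), 613)) = Mul(Pow(Add(Mul(-1, Add(-185, Mul(-1, 114))), 218), Rational(1, 2)), Add(Add(Rational(-2, 3), Mul(Rational(1, 3), Pow(2, Rational(1, 2)), Pow(40, Rational(1, 2)))), 613)) = Mul(Pow(Add(Mul(-1, Add(-185, -114)), 218), Rational(1, 2)), Add(Add(Rational(-2, 3), Mul(Rational(1, 3), Pow(2, Rational(1, 2)), Mul(2, Pow(10, Rational(1, 2))))), 613)) = Mul(Pow(Add(Mul(-1, -299), 218), Rational(1, 2)), Add(Add(Rational(-2, 3), Mul(Rational(4, 3), Pow(5, Rational(1, 2)))), 613)) = Mul(Pow(Add(299, 218), Rational(1, 2)), Add(Rational(1837, 3), Mul(Rational(4, 3), Pow(5, Rational(1, 2))))) = Mul(Pow(517, Rational(1, 2)), Add(Rational(1837, 3), Mul(Rational(4, 3), Pow(5, Rational(1, 2)))))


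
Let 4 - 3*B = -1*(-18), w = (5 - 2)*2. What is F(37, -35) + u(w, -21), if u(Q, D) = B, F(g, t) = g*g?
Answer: 4093/3 ≈ 1364.3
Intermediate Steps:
w = 6 (w = 3*2 = 6)
F(g, t) = g**2
B = -14/3 (B = 4/3 - (-1)*(-18)/3 = 4/3 - 1/3*18 = 4/3 - 6 = -14/3 ≈ -4.6667)
u(Q, D) = -14/3
F(37, -35) + u(w, -21) = 37**2 - 14/3 = 1369 - 14/3 = 4093/3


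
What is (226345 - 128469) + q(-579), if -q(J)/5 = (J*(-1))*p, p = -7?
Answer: 118141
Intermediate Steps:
q(J) = -35*J (q(J) = -5*J*(-1)*(-7) = -5*(-J)*(-7) = -35*J)
(226345 - 128469) + q(-579) = (226345 - 128469) - 35*(-579) = 97876 + 20265 = 118141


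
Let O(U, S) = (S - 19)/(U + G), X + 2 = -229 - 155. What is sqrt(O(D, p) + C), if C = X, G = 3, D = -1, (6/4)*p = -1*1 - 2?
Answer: I*sqrt(1586)/2 ≈ 19.912*I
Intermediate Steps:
p = -2 (p = 2*(-1*1 - 2)/3 = 2*(-1 - 2)/3 = (2/3)*(-3) = -2)
X = -386 (X = -2 + (-229 - 155) = -2 - 384 = -386)
O(U, S) = (-19 + S)/(3 + U) (O(U, S) = (S - 19)/(U + 3) = (-19 + S)/(3 + U))
C = -386
sqrt(O(D, p) + C) = sqrt((-19 - 2)/(3 - 1) - 386) = sqrt(-21/2 - 386) = sqrt(-793/2) = I*sqrt(1586)/2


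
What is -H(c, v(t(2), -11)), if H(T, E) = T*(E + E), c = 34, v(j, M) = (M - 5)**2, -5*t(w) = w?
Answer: -17408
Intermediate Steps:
t(w) = -w/5
v(j, M) = (-5 + M)**2
H(T, E) = 2*E*T (H(T, E) = T*(2*E) = 2*E*T)
-H(c, v(t(2), -11)) = -2*(-5 - 11)**2*34 = -2*(-16)**2*34 = -2*256*34 = -1*17408 = -17408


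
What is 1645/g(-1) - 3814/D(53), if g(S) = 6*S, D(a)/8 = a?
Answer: -180091/636 ≈ -283.16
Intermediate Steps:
D(a) = 8*a
1645/g(-1) - 3814/D(53) = 1645/((6*(-1))) - 3814/(8*53) = 1645/(-6) - 3814/424 = 1645*(-⅙) - 3814*1/424 = -1645/6 - 1907/212 = -180091/636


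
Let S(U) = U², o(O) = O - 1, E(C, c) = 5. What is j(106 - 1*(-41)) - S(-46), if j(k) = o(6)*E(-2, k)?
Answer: -2091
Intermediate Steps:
o(O) = -1 + O
j(k) = 25 (j(k) = (-1 + 6)*5 = 5*5 = 25)
j(106 - 1*(-41)) - S(-46) = 25 - 1*(-46)² = 25 - 1*2116 = 25 - 2116 = -2091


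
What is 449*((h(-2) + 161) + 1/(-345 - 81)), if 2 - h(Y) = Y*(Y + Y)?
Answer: 29647021/426 ≈ 69594.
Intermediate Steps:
h(Y) = 2 - 2*Y² (h(Y) = 2 - Y*(Y + Y) = 2 - Y*2*Y = 2 - 2*Y²)
449*((h(-2) + 161) + 1/(-345 - 81)) = 449*(((2 - 2*(-2)²) + 161) + 1/(-345 - 81)) = 449*(((2 - 2*4) + 161) + 1/(-426)) = 449*(((2 - 8) + 161) - 1/426) = 449*((-6 + 161) - 1/426) = 449*(155 - 1/426) = 449*(66029/426) = 29647021/426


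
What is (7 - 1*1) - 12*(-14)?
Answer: 174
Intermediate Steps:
(7 - 1*1) - 12*(-14) = (7 - 1) + 168 = 6 + 168 = 174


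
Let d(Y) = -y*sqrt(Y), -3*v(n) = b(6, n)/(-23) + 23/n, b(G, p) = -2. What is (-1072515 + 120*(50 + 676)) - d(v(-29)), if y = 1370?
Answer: -985395 + 1370*sqrt(104719)/667 ≈ -9.8473e+5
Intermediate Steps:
v(n) = -2/69 - 23/(3*n) (v(n) = -(-2/(-23) + 23/n)/3 = -(-2*(-1/23) + 23/n)/3 = -(2/23 + 23/n)/3 = -2/69 - 23/(3*n))
d(Y) = -1370*sqrt(Y)
(-1072515 + 120*(50 + 676)) - d(v(-29)) = (-1072515 + 120*(50 + 676)) - (-1370)*sqrt((1/69)*(-529 - 2*(-29))/(-29)) = (-1072515 + 120*726) - (-1370)*sqrt((1/69)*(-1/29)*(-529 + 58)) = (-1072515 + 87120) - (-1370)*sqrt((1/69)*(-1/29)*(-471)) = -985395 - (-1370)*sqrt(157/667) = -985395 - (-1370)*sqrt(104719)/667 = -985395 + 1370*sqrt(104719)/667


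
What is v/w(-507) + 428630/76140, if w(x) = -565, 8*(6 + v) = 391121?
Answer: -1391944531/17207640 ≈ -80.891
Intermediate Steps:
v = 391073/8 (v = -6 + (⅛)*391121 = -6 + 391121/8 = 391073/8 ≈ 48884.)
v/w(-507) + 428630/76140 = (391073/8)/(-565) + 428630/76140 = (391073/8)*(-1/565) + 428630*(1/76140) = -391073/4520 + 42863/7614 = -1391944531/17207640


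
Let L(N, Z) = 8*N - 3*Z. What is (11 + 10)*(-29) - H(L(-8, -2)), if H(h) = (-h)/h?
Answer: -608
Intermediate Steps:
L(N, Z) = -3*Z + 8*N
H(h) = -1
(11 + 10)*(-29) - H(L(-8, -2)) = (11 + 10)*(-29) - 1*(-1) = 21*(-29) + 1 = -609 + 1 = -608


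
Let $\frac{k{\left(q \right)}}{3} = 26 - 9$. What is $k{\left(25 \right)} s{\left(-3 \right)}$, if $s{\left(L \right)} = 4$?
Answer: $204$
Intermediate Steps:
$k{\left(q \right)} = 51$ ($k{\left(q \right)} = 3 \left(26 - 9\right) = 3 \cdot 17 = 51$)
$k{\left(25 \right)} s{\left(-3 \right)} = 51 \cdot 4 = 204$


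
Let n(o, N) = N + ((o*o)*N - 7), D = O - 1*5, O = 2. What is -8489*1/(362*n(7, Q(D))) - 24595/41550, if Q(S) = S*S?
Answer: -214845986/333160365 ≈ -0.64487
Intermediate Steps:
D = -3 (D = 2 - 1*5 = 2 - 5 = -3)
Q(S) = S²
n(o, N) = -7 + N + N*o² (n(o, N) = N + (o²*N - 7) = N + (N*o² - 7) = N + (-7 + N*o²) = -7 + N + N*o²)
-8489*1/(362*n(7, Q(D))) - 24595/41550 = -8489*1/(362*(-7 + (-3)² + (-3)²*7²)) - 24595/41550 = -8489*1/(362*(-7 + 9 + 9*49)) - 24595*1/41550 = -8489*1/(362*(-7 + 9 + 441)) - 4919/8310 = -8489/(362*443) - 4919/8310 = -8489/160366 - 4919/8310 = -214845986/333160365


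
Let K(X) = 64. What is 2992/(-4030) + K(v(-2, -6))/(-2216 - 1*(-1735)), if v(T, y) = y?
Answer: -65272/74555 ≈ -0.87549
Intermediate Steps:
2992/(-4030) + K(v(-2, -6))/(-2216 - 1*(-1735)) = 2992/(-4030) + 64/(-2216 - 1*(-1735)) = 2992*(-1/4030) + 64/(-2216 + 1735) = -1496/2015 + 64/(-481) = -1496/2015 + 64*(-1/481) = -1496/2015 - 64/481 = -65272/74555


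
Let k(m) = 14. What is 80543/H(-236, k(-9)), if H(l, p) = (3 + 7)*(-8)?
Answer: -80543/80 ≈ -1006.8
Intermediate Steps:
H(l, p) = -80 (H(l, p) = 10*(-8) = -80)
80543/H(-236, k(-9)) = 80543/(-80) = 80543*(-1/80) = -80543/80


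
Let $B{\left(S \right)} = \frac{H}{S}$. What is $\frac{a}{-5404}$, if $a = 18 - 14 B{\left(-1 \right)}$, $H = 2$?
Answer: $- \frac{23}{2702} \approx -0.0085122$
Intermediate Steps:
$B{\left(S \right)} = \frac{2}{S}$
$a = 46$ ($a = 18 - 14 \frac{2}{-1} = 18 - 14 \cdot 2 \left(-1\right) = 18 - -28 = 18 + 28 = 46$)
$\frac{a}{-5404} = \frac{46}{-5404} = 46 \left(- \frac{1}{5404}\right) = - \frac{23}{2702}$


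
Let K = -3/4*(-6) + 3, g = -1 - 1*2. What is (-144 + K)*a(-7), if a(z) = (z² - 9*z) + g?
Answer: -29757/2 ≈ -14879.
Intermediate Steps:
g = -3 (g = -1 - 2 = -3)
a(z) = -3 + z² - 9*z (a(z) = (z² - 9*z) - 3 = -3 + z² - 9*z)
K = 15/2 (K = -3*¼*(-6) + 3 = -¾*(-6) + 3 = 9/2 + 3 = 15/2 ≈ 7.5000)
(-144 + K)*a(-7) = (-144 + 15/2)*(-3 + (-7)² - 9*(-7)) = -273*(-3 + 49 + 63)/2 = -273/2*109 = -29757/2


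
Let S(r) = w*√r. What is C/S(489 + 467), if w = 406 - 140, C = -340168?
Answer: -85042*√239/31787 ≈ -41.360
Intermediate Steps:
w = 266
S(r) = 266*√r
C/S(489 + 467) = -340168*1/(266*√(489 + 467)) = -340168*√239/127148 = -85042*√239/31787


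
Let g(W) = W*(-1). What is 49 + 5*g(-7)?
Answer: 84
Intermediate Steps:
g(W) = -W
49 + 5*g(-7) = 49 + 5*(-1*(-7)) = 49 + 5*7 = 49 + 35 = 84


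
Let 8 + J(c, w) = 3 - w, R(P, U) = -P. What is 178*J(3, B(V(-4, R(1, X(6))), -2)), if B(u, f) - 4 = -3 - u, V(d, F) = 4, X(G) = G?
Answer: -356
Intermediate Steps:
B(u, f) = 1 - u (B(u, f) = 4 + (-3 - u) = 1 - u)
J(c, w) = -5 - w (J(c, w) = -8 + (3 - w) = -5 - w)
178*J(3, B(V(-4, R(1, X(6))), -2)) = 178*(-5 - (1 - 1*4)) = 178*(-5 - (1 - 4)) = 178*(-5 - 1*(-3)) = 178*(-5 + 3) = 178*(-2) = -356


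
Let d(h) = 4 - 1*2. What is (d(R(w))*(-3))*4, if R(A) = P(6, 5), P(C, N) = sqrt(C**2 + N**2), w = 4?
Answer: -24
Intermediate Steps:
R(A) = sqrt(61) (R(A) = sqrt(6**2 + 5**2) = sqrt(36 + 25) = sqrt(61))
d(h) = 2 (d(h) = 4 - 2 = 2)
(d(R(w))*(-3))*4 = (2*(-3))*4 = -6*4 = -24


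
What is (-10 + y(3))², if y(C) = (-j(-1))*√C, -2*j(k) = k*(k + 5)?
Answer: 112 + 40*√3 ≈ 181.28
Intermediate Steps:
j(k) = -k*(5 + k)/2 (j(k) = -k*(k + 5)/2 = -k*(5 + k)/2)
y(C) = -2*√C (y(C) = (-(-1)*(-1)*(5 - 1)/2)*√C = (-(-1)*(-1)*4/2)*√C = (-1*2)*√C = -2*√C)
(-10 + y(3))² = (-10 - 2*√3)²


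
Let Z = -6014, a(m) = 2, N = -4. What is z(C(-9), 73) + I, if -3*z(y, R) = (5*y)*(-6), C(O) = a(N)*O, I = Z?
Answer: -6194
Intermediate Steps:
I = -6014
C(O) = 2*O
z(y, R) = 10*y (z(y, R) = -5*y*(-6)/3 = -(-10)*y = 10*y)
z(C(-9), 73) + I = 10*(2*(-9)) - 6014 = 10*(-18) - 6014 = -180 - 6014 = -6194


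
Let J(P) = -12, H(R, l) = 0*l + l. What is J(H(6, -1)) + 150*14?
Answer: 2088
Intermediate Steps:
H(R, l) = l (H(R, l) = 0 + l = l)
J(H(6, -1)) + 150*14 = -12 + 150*14 = -12 + 2100 = 2088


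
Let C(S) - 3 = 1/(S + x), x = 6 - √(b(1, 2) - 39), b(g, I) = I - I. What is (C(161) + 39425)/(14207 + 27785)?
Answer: 1101145351/1172752576 + I*√39/1172752576 ≈ 0.93894 + 5.3251e-9*I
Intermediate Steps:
b(g, I) = 0
x = 6 - I*√39 (x = 6 - √(0 - 39) = 6 - √(-39) = 6 - I*√39 ≈ 6.0 - 6.245*I)
C(S) = 3 + 1/(6 + S - I*√39) (C(S) = 3 + 1/(S + (6 - I*√39)) = 3 + 1/(6 + S - I*√39))
(C(161) + 39425)/(14207 + 27785) = ((19 + 3*161 - 3*I*√39)/(6 + 161 - I*√39) + 39425)/(14207 + 27785) = ((19 + 483 - 3*I*√39)/(167 - I*√39) + 39425)/41992 = ((502 - 3*I*√39)/(167 - I*√39) + 39425)*(1/41992) = (39425 + (502 - 3*I*√39)/(167 - I*√39))*(1/41992) = 39425/41992 + (502 - 3*I*√39)/(41992*(167 - I*√39))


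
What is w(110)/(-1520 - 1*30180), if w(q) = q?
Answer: -11/3170 ≈ -0.0034700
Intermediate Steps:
w(110)/(-1520 - 1*30180) = 110/(-1520 - 1*30180) = 110/(-1520 - 30180) = 110/(-31700) = 110*(-1/31700) = -11/3170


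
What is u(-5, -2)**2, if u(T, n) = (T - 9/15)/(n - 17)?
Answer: 784/9025 ≈ 0.086870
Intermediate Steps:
u(T, n) = (-3/5 + T)/(-17 + n) (u(T, n) = (T - 9*1/15)/(-17 + n) = (T - 3/5)/(-17 + n) = (-3/5 + T)/(-17 + n))
u(-5, -2)**2 = ((-3/5 - 5)/(-17 - 2))**2 = (-28/5/(-19))**2 = (-1/19*(-28/5))**2 = (28/95)**2 = 784/9025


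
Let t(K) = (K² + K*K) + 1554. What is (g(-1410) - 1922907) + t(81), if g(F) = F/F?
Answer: -1908230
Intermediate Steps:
g(F) = 1
t(K) = 1554 + 2*K² (t(K) = (K² + K²) + 1554 = 2*K² + 1554 = 1554 + 2*K²)
(g(-1410) - 1922907) + t(81) = (1 - 1922907) + (1554 + 2*81²) = -1922906 + (1554 + 2*6561) = -1922906 + (1554 + 13122) = -1922906 + 14676 = -1908230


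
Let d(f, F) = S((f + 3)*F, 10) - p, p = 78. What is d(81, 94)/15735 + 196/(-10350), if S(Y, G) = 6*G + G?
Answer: -105562/5428575 ≈ -0.019446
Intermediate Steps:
S(Y, G) = 7*G
d(f, F) = -8 (d(f, F) = 7*10 - 1*78 = 70 - 78 = -8)
d(81, 94)/15735 + 196/(-10350) = -8/15735 + 196/(-10350) = -8*1/15735 + 196*(-1/10350) = -8/15735 - 98/5175 = -105562/5428575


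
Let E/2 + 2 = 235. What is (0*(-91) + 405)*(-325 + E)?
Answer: 57105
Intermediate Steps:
E = 466 (E = -4 + 2*235 = -4 + 470 = 466)
(0*(-91) + 405)*(-325 + E) = (0*(-91) + 405)*(-325 + 466) = (0 + 405)*141 = 405*141 = 57105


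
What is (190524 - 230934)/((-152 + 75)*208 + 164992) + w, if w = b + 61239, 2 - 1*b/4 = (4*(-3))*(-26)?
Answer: 4469185307/74488 ≈ 59999.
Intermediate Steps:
b = -1240 (b = 8 - 4*4*(-3)*(-26) = 8 - (-48)*(-26) = 8 - 4*312 = 8 - 1248 = -1240)
w = 59999 (w = -1240 + 61239 = 59999)
(190524 - 230934)/((-152 + 75)*208 + 164992) + w = (190524 - 230934)/((-152 + 75)*208 + 164992) + 59999 = -40410/(-77*208 + 164992) + 59999 = -40410/(-16016 + 164992) + 59999 = -40410/148976 + 59999 = -40410*1/148976 + 59999 = -20205/74488 + 59999 = 4469185307/74488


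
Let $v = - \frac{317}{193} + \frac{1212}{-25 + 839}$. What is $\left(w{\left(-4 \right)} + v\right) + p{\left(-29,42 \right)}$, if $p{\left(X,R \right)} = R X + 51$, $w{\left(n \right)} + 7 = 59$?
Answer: $- \frac{87596426}{78551} \approx -1115.2$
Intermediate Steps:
$w{\left(n \right)} = 52$ ($w{\left(n \right)} = -7 + 59 = 52$)
$p{\left(X,R \right)} = 51 + R X$
$v = - \frac{12061}{78551}$ ($v = \left(-317\right) \frac{1}{193} + \frac{1212}{814} = - \frac{317}{193} + 1212 \cdot \frac{1}{814} = - \frac{317}{193} + \frac{606}{407} = - \frac{12061}{78551} \approx -0.15354$)
$\left(w{\left(-4 \right)} + v\right) + p{\left(-29,42 \right)} = \left(52 - \frac{12061}{78551}\right) + \left(51 + 42 \left(-29\right)\right) = \frac{4072591}{78551} + \left(51 - 1218\right) = \frac{4072591}{78551} - 1167 = - \frac{87596426}{78551}$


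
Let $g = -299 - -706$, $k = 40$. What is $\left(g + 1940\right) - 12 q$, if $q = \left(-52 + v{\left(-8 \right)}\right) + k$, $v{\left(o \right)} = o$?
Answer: $2587$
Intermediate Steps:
$g = 407$ ($g = -299 + 706 = 407$)
$q = -20$ ($q = \left(-52 - 8\right) + 40 = -60 + 40 = -20$)
$\left(g + 1940\right) - 12 q = \left(407 + 1940\right) - -240 = 2347 + 240 = 2587$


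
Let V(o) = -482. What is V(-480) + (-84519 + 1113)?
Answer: -83888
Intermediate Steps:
V(-480) + (-84519 + 1113) = -482 + (-84519 + 1113) = -482 - 83406 = -83888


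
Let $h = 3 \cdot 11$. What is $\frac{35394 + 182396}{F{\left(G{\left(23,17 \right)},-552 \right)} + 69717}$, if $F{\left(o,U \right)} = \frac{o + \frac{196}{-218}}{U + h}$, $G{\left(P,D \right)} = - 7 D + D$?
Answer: $\frac{12320598090}{3943971623} \approx 3.1239$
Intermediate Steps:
$G{\left(P,D \right)} = - 6 D$
$h = 33$
$F{\left(o,U \right)} = \frac{- \frac{98}{109} + o}{33 + U}$ ($F{\left(o,U \right)} = \frac{o + \frac{196}{-218}}{U + 33} = \frac{o + 196 \left(- \frac{1}{218}\right)}{33 + U} = \frac{o - \frac{98}{109}}{33 + U} = \frac{- \frac{98}{109} + o}{33 + U}$)
$\frac{35394 + 182396}{F{\left(G{\left(23,17 \right)},-552 \right)} + 69717} = \frac{35394 + 182396}{\frac{- \frac{98}{109} - 102}{33 - 552} + 69717} = \frac{217790}{\frac{- \frac{98}{109} - 102}{-519} + 69717} = \frac{217790}{\left(- \frac{1}{519}\right) \left(- \frac{11216}{109}\right) + 69717} = \frac{217790}{\frac{11216}{56571} + 69717} = \frac{217790}{\frac{3943971623}{56571}} = 217790 \cdot \frac{56571}{3943971623} = \frac{12320598090}{3943971623}$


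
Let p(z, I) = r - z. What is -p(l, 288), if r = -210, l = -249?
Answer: -39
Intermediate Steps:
p(z, I) = -210 - z
-p(l, 288) = -(-210 - 1*(-249)) = -(-210 + 249) = -1*39 = -39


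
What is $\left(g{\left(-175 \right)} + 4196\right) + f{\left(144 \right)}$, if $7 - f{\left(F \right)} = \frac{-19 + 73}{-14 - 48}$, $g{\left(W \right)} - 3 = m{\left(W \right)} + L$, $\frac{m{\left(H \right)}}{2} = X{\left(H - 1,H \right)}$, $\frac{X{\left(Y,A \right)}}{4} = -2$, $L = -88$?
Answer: $\frac{127189}{31} \approx 4102.9$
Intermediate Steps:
$X{\left(Y,A \right)} = -8$ ($X{\left(Y,A \right)} = 4 \left(-2\right) = -8$)
$m{\left(H \right)} = -16$ ($m{\left(H \right)} = 2 \left(-8\right) = -16$)
$g{\left(W \right)} = -101$ ($g{\left(W \right)} = 3 - 104 = -101$)
$f{\left(F \right)} = \frac{244}{31}$ ($f{\left(F \right)} = 7 - \frac{-19 + 73}{-14 - 48} = 7 - \frac{54}{-62} = 7 - 54 \left(- \frac{1}{62}\right) = 7 - - \frac{27}{31} = 7 + \frac{27}{31} = \frac{244}{31}$)
$\left(g{\left(-175 \right)} + 4196\right) + f{\left(144 \right)} = \left(-101 + 4196\right) + \frac{244}{31} = 4095 + \frac{244}{31} = \frac{127189}{31}$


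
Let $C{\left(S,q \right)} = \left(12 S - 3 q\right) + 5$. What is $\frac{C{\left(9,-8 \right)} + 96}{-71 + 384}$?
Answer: $\frac{233}{313} \approx 0.74441$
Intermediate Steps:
$C{\left(S,q \right)} = 5 - 3 q + 12 S$ ($C{\left(S,q \right)} = \left(- 3 q + 12 S\right) + 5 = 5 - 3 q + 12 S$)
$\frac{C{\left(9,-8 \right)} + 96}{-71 + 384} = \frac{\left(5 - -24 + 12 \cdot 9\right) + 96}{-71 + 384} = \frac{\left(5 + 24 + 108\right) + 96}{313} = \left(137 + 96\right) \frac{1}{313} = 233 \cdot \frac{1}{313} = \frac{233}{313}$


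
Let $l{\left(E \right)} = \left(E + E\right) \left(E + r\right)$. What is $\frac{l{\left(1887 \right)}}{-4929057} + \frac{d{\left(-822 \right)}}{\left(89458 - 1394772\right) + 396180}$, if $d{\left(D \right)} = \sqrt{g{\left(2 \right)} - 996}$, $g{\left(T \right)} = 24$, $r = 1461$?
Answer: $- \frac{1403928}{547673} - \frac{9 i \sqrt{3}}{454567} \approx -2.5634 - 3.4293 \cdot 10^{-5} i$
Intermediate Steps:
$d{\left(D \right)} = 18 i \sqrt{3}$ ($d{\left(D \right)} = \sqrt{24 - 996} = \sqrt{-972} = 18 i \sqrt{3}$)
$l{\left(E \right)} = 2 E \left(1461 + E\right)$ ($l{\left(E \right)} = \left(E + E\right) \left(E + 1461\right) = 2 E \left(1461 + E\right)$)
$\frac{l{\left(1887 \right)}}{-4929057} + \frac{d{\left(-822 \right)}}{\left(89458 - 1394772\right) + 396180} = \frac{2 \cdot 1887 \left(1461 + 1887\right)}{-4929057} + \frac{18 i \sqrt{3}}{\left(89458 - 1394772\right) + 396180} = 2 \cdot 1887 \cdot 3348 \left(- \frac{1}{4929057}\right) + \frac{18 i \sqrt{3}}{-1305314 + 396180} = 12635352 \left(- \frac{1}{4929057}\right) + \frac{18 i \sqrt{3}}{-909134} = - \frac{1403928}{547673} + 18 i \sqrt{3} \left(- \frac{1}{909134}\right) = - \frac{1403928}{547673} - \frac{9 i \sqrt{3}}{454567}$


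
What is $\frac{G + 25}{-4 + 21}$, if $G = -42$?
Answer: $-1$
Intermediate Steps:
$\frac{G + 25}{-4 + 21} = \frac{-42 + 25}{-4 + 21} = - \frac{17}{17} = \left(-17\right) \frac{1}{17} = -1$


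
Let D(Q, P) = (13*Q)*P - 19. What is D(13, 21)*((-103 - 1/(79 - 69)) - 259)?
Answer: -1278213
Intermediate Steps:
D(Q, P) = -19 + 13*P*Q (D(Q, P) = 13*P*Q - 19 = -19 + 13*P*Q)
D(13, 21)*((-103 - 1/(79 - 69)) - 259) = (-19 + 13*21*13)*((-103 - 1/(79 - 69)) - 259) = (-19 + 3549)*((-103 - 1/10) - 259) = 3530*((-103 - 1*⅒) - 259) = 3530*((-103 - ⅒) - 259) = 3530*(-1031/10 - 259) = 3530*(-3621/10) = -1278213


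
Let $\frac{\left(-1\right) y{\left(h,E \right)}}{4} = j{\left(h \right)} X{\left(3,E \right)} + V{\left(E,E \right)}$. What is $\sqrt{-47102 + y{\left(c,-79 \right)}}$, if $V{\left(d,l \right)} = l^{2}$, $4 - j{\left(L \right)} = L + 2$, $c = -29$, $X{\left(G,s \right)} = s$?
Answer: $i \sqrt{62270} \approx 249.54 i$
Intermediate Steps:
$j{\left(L \right)} = 2 - L$ ($j{\left(L \right)} = 4 - \left(L + 2\right) = 4 - \left(2 + L\right) = 2 - L$)
$y{\left(h,E \right)} = - 4 E^{2} - 4 E \left(2 - h\right)$ ($y{\left(h,E \right)} = - 4 \left(\left(2 - h\right) E + E^{2}\right) = - 4 \left(E \left(2 - h\right) + E^{2}\right) = - 4 \left(E^{2} + E \left(2 - h\right)\right) = - 4 E^{2} - 4 E \left(2 - h\right)$)
$\sqrt{-47102 + y{\left(c,-79 \right)}} = \sqrt{-47102 + 4 \left(-79\right) \left(-2 - 29 - -79\right)} = \sqrt{-47102 + 4 \left(-79\right) \left(-2 - 29 + 79\right)} = \sqrt{-47102 + 4 \left(-79\right) 48} = \sqrt{-47102 - 15168} = \sqrt{-62270} = i \sqrt{62270}$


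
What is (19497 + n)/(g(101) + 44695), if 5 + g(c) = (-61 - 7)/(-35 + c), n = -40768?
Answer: -701943/1474736 ≈ -0.47598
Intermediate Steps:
g(c) = -5 - 68/(-35 + c) (g(c) = -5 + (-61 - 7)/(-35 + c) = -5 - 68/(-35 + c))
(19497 + n)/(g(101) + 44695) = (19497 - 40768)/((107 - 5*101)/(-35 + 101) + 44695) = -21271/((107 - 505)/66 + 44695) = -21271/((1/66)*(-398) + 44695) = -21271/(-199/33 + 44695) = -21271/1474736/33 = -21271*33/1474736 = -701943/1474736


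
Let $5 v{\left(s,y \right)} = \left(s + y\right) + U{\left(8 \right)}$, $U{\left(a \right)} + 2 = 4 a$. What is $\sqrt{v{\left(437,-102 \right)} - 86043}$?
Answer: $i \sqrt{85970} \approx 293.21 i$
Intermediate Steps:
$U{\left(a \right)} = -2 + 4 a$
$v{\left(s,y \right)} = 6 + \frac{s}{5} + \frac{y}{5}$ ($v{\left(s,y \right)} = \frac{\left(s + y\right) + \left(-2 + 4 \cdot 8\right)}{5} = \frac{\left(s + y\right) + \left(-2 + 32\right)}{5} = \frac{\left(s + y\right) + 30}{5} = \frac{30 + s + y}{5} = 6 + \frac{s}{5} + \frac{y}{5}$)
$\sqrt{v{\left(437,-102 \right)} - 86043} = \sqrt{\left(6 + \frac{1}{5} \cdot 437 + \frac{1}{5} \left(-102\right)\right) - 86043} = \sqrt{\left(6 + \frac{437}{5} - \frac{102}{5}\right) - 86043} = \sqrt{73 - 86043} = \sqrt{-85970} = i \sqrt{85970}$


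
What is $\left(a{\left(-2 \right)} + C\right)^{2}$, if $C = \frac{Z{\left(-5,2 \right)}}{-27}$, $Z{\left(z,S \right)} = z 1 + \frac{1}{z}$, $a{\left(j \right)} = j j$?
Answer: $\frac{320356}{18225} \approx 17.578$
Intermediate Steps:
$a{\left(j \right)} = j^{2}$
$Z{\left(z,S \right)} = z + \frac{1}{z}$
$C = \frac{26}{135}$ ($C = \frac{-5 + \frac{1}{-5}}{-27} = \left(-5 - \frac{1}{5}\right) \left(- \frac{1}{27}\right) = \left(- \frac{26}{5}\right) \left(- \frac{1}{27}\right) = \frac{26}{135} \approx 0.19259$)
$\left(a{\left(-2 \right)} + C\right)^{2} = \left(\left(-2\right)^{2} + \frac{26}{135}\right)^{2} = \left(4 + \frac{26}{135}\right)^{2} = \left(\frac{566}{135}\right)^{2} = \frac{320356}{18225}$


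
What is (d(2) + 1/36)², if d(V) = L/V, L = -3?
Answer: 2809/1296 ≈ 2.1674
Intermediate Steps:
d(V) = -3/V
(d(2) + 1/36)² = (-3/2 + 1/36)² = (-53/36)² = 2809/1296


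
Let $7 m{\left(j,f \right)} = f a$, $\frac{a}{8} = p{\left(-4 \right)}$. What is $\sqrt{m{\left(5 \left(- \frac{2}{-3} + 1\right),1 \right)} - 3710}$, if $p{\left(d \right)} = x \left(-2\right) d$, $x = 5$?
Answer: $\frac{15 i \sqrt{798}}{7} \approx 60.533 i$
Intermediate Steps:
$p{\left(d \right)} = - 10 d$ ($p{\left(d \right)} = 5 \left(-2\right) d = - 10 d$)
$a = 320$ ($a = 8 \left(\left(-10\right) \left(-4\right)\right) = 8 \cdot 40 = 320$)
$m{\left(j,f \right)} = \frac{320 f}{7}$ ($m{\left(j,f \right)} = \frac{f 320}{7} = \frac{320 f}{7}$)
$\sqrt{m{\left(5 \left(- \frac{2}{-3} + 1\right),1 \right)} - 3710} = \sqrt{\frac{320}{7} \cdot 1 - 3710} = \sqrt{\frac{320}{7} - 3710} = \sqrt{- \frac{25650}{7}} = \frac{15 i \sqrt{798}}{7}$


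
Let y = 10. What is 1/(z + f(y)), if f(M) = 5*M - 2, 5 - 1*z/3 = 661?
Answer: -1/1920 ≈ -0.00052083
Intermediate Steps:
z = -1968 (z = 15 - 3*661 = 15 - 1983 = -1968)
f(M) = -2 + 5*M
1/(z + f(y)) = 1/(-1968 + (-2 + 5*10)) = 1/(-1968 + (-2 + 50)) = 1/(-1968 + 48) = 1/(-1920) = -1/1920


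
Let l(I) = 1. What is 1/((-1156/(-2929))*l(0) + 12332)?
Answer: 2929/36121584 ≈ 8.1087e-5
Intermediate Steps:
1/((-1156/(-2929))*l(0) + 12332) = 1/(-1156/(-2929)*1 + 12332) = 1/(-1156*(-1/2929)*1 + 12332) = 1/((1156/2929)*1 + 12332) = 1/(1156/2929 + 12332) = 1/(36121584/2929) = 2929/36121584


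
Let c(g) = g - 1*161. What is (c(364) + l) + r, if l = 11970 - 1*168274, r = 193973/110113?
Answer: -17188555440/110113 ≈ -1.5610e+5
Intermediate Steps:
r = 193973/110113 (r = 193973*(1/110113) = 193973/110113 ≈ 1.7616)
c(g) = -161 + g (c(g) = g - 161 = -161 + g)
l = -156304 (l = 11970 - 168274 = -156304)
(c(364) + l) + r = ((-161 + 364) - 156304) + 193973/110113 = (203 - 156304) + 193973/110113 = -156101 + 193973/110113 = -17188555440/110113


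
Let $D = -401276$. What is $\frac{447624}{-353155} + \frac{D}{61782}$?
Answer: $- \frac{84683865874}{10909311105} \approx -7.7625$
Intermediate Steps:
$\frac{447624}{-353155} + \frac{D}{61782} = \frac{447624}{-353155} - \frac{401276}{61782} = 447624 \left(- \frac{1}{353155}\right) - \frac{200638}{30891} = - \frac{447624}{353155} - \frac{200638}{30891} = - \frac{84683865874}{10909311105}$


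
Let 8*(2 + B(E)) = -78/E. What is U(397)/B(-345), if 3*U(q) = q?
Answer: -182620/2721 ≈ -67.115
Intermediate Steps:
B(E) = -2 - 39/(4*E) (B(E) = -2 + (-78/E)/8 = -2 - 39/(4*E))
U(q) = q/3
U(397)/B(-345) = ((⅓)*397)/(-2 - 39/4/(-345)) = 397/(3*(-2 - 39/4*(-1/345))) = 397/(3*(-2 + 13/460)) = 397/(3*(-907/460)) = (397/3)*(-460/907) = -182620/2721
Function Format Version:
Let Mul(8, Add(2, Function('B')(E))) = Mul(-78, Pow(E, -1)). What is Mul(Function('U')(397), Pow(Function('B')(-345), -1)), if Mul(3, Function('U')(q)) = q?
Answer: Rational(-182620, 2721) ≈ -67.115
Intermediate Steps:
Function('B')(E) = Add(-2, Mul(Rational(-39, 4), Pow(E, -1))) (Function('B')(E) = Add(-2, Mul(Rational(1, 8), Mul(-78, Pow(E, -1)))) = Add(-2, Mul(Rational(-39, 4), Pow(E, -1))))
Function('U')(q) = Mul(Rational(1, 3), q)
Mul(Function('U')(397), Pow(Function('B')(-345), -1)) = Mul(Mul(Rational(1, 3), 397), Pow(Add(-2, Mul(Rational(-39, 4), Pow(-345, -1))), -1)) = Mul(Rational(397, 3), Pow(Add(-2, Mul(Rational(-39, 4), Rational(-1, 345))), -1)) = Mul(Rational(397, 3), Pow(Add(-2, Rational(13, 460)), -1)) = Mul(Rational(397, 3), Pow(Rational(-907, 460), -1)) = Mul(Rational(397, 3), Rational(-460, 907)) = Rational(-182620, 2721)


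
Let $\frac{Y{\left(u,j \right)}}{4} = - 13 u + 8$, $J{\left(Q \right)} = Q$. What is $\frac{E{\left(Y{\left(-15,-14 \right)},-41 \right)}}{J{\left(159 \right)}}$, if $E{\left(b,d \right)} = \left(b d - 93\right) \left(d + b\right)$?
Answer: $- \frac{8579945}{53} \approx -1.6189 \cdot 10^{5}$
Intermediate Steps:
$Y{\left(u,j \right)} = 32 - 52 u$ ($Y{\left(u,j \right)} = 4 \left(- 13 u + 8\right) = 4 \left(8 - 13 u\right) = 32 - 52 u$)
$E{\left(b,d \right)} = \left(-93 + b d\right) \left(b + d\right)$
$\frac{E{\left(Y{\left(-15,-14 \right)},-41 \right)}}{J{\left(159 \right)}} = \frac{- 93 \left(32 - -780\right) - -3813 + \left(32 - -780\right) \left(-41\right)^{2} - 41 \left(32 - -780\right)^{2}}{159} = \left(- 93 \left(32 + 780\right) + 3813 + \left(32 + 780\right) 1681 - 41 \left(32 + 780\right)^{2}\right) \frac{1}{159} = \left(\left(-93\right) 812 + 3813 + 812 \cdot 1681 - 41 \cdot 812^{2}\right) \frac{1}{159} = \left(-75516 + 3813 + 1364972 - 27033104\right) \frac{1}{159} = \left(-25739835\right) \frac{1}{159} = - \frac{8579945}{53}$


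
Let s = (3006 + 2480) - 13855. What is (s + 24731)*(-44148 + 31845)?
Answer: -201301686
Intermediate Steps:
s = -8369 (s = 5486 - 13855 = -8369)
(s + 24731)*(-44148 + 31845) = (-8369 + 24731)*(-44148 + 31845) = 16362*(-12303) = -201301686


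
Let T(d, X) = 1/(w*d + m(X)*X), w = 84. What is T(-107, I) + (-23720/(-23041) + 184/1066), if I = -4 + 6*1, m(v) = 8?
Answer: 132437156251/110183813116 ≈ 1.2020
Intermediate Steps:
I = 2 (I = -4 + 6 = 2)
T(d, X) = 1/(8*X + 84*d) (T(d, X) = 1/(84*d + 8*X) = 1/(8*X + 84*d))
T(-107, I) + (-23720/(-23041) + 184/1066) = 1/(4*(2*2 + 21*(-107))) + (-23720/(-23041) + 184/1066) = 1/(4*(4 - 2247)) + (-23720*(-1/23041) + 184*(1/1066)) = (1/4)/(-2243) + (23720/23041 + 92/533) = (1/4)*(-1/2243) + 14762532/12280853 = -1/8972 + 14762532/12280853 = 132437156251/110183813116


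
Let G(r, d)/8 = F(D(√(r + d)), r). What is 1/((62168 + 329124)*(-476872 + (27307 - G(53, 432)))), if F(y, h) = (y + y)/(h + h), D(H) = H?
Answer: -252565617/44429117726942542924 + 106*√485/55536397158678178655 ≈ -5.6846e-12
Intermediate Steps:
F(y, h) = y/h (F(y, h) = (2*y)/((2*h)) = (2*y)*(1/(2*h)) = y/h)
G(r, d) = 8*√(d + r)/r (G(r, d) = 8*(√(r + d)/r) = 8*(√(d + r)/r) = 8*√(d + r)/r)
1/((62168 + 329124)*(-476872 + (27307 - G(53, 432)))) = 1/((62168 + 329124)*(-476872 + (27307 - 8*√(432 + 53)/53))) = 1/(391292*(-476872 + (27307 - 8*√485/53))) = 1/(391292*(-449565 - 8*√485/53)) = 1/(-175911187980 - 3130336*√485/53)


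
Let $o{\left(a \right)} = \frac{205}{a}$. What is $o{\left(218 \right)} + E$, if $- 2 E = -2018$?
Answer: $\frac{220167}{218} \approx 1009.9$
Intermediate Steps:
$E = 1009$ ($E = \left(- \frac{1}{2}\right) \left(-2018\right) = 1009$)
$o{\left(218 \right)} + E = \frac{205}{218} + 1009 = \frac{220167}{218}$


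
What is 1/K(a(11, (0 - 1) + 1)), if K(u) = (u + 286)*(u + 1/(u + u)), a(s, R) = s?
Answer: 2/6561 ≈ 0.00030483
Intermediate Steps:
K(u) = (286 + u)*(u + 1/(2*u))
1/K(a(11, (0 - 1) + 1)) = 1/(½ + 11² + 143/11 + 286*11) = 1/(½ + 121 + 143*(1/11) + 3146) = 1/(½ + 121 + 13 + 3146) = 1/(6561/2) = 2/6561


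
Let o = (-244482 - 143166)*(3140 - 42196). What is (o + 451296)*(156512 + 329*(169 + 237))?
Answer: 4392027236476224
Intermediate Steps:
o = 15139980288 (o = -387648*(-39056) = 15139980288)
(o + 451296)*(156512 + 329*(169 + 237)) = (15139980288 + 451296)*(156512 + 329*(169 + 237)) = 15140431584*(156512 + 329*406) = 15140431584*(156512 + 133574) = 15140431584*290086 = 4392027236476224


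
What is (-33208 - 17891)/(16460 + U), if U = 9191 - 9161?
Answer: -51099/16490 ≈ -3.0988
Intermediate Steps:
U = 30
(-33208 - 17891)/(16460 + U) = (-33208 - 17891)/(16460 + 30) = -51099/16490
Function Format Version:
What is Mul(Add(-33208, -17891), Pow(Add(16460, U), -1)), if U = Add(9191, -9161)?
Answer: Rational(-51099, 16490) ≈ -3.0988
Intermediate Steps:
U = 30
Mul(Add(-33208, -17891), Pow(Add(16460, U), -1)) = Mul(Add(-33208, -17891), Pow(Add(16460, 30), -1)) = Mul(-51099, Pow(16490, -1)) = Mul(-51099, Rational(1, 16490)) = Rational(-51099, 16490)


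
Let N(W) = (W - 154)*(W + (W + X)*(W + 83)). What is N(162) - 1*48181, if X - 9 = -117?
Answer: 58955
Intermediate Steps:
X = -108 (X = 9 - 117 = -108)
N(W) = (-154 + W)*(W + (-108 + W)*(83 + W)) (N(W) = (W - 154)*(W + (W - 108)*(W + 83)) = (-154 + W)*(W + (-108 + W)*(83 + W)))
N(162) - 1*48181 = (1380456 + 162³ - 5268*162 - 178*162²) - 1*48181 = (1380456 + 4251528 - 853416 - 178*26244) - 48181 = (1380456 + 4251528 - 853416 - 4671432) - 48181 = 107136 - 48181 = 58955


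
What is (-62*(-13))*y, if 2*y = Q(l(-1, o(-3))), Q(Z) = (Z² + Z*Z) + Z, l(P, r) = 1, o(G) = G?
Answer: 1209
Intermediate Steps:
Q(Z) = Z + 2*Z² (Q(Z) = (Z² + Z²) + Z = 2*Z² + Z = Z + 2*Z²)
y = 3/2 (y = (1*(1 + 2*1))/2 = (1*(1 + 2))/2 = (1*3)/2 = (½)*3 = 3/2 ≈ 1.5000)
(-62*(-13))*y = -62*(-13)*(3/2) = 806*(3/2) = 1209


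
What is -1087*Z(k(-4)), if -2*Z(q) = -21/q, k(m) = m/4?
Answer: 22827/2 ≈ 11414.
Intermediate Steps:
k(m) = m/4 (k(m) = m*(1/4) = m/4)
Z(q) = 21/(2*q) (Z(q) = -(-21)/(2*q) = 21/(2*q))
-1087*Z(k(-4)) = -22827/(2*((1/4)*(-4))) = -22827/(2*(-1)) = -22827*(-1)/2 = -1087*(-21/2) = 22827/2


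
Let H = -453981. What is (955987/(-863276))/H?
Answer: 955987/391910901756 ≈ 2.4393e-6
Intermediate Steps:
(955987/(-863276))/H = (955987/(-863276))/(-453981) = (955987*(-1/863276))*(-1/453981) = -955987/863276*(-1/453981) = 955987/391910901756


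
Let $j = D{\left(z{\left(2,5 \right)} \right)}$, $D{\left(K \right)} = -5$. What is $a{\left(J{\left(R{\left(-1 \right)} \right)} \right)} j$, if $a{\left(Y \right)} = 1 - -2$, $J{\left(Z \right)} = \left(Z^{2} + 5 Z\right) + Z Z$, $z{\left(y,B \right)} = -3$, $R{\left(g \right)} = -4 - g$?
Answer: $-15$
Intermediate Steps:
$J{\left(Z \right)} = 2 Z^{2} + 5 Z$ ($J{\left(Z \right)} = \left(Z^{2} + 5 Z\right) + Z^{2} = 2 Z^{2} + 5 Z$)
$j = -5$
$a{\left(Y \right)} = 3$ ($a{\left(Y \right)} = 1 + 2 = 3$)
$a{\left(J{\left(R{\left(-1 \right)} \right)} \right)} j = 3 \left(-5\right) = -15$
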